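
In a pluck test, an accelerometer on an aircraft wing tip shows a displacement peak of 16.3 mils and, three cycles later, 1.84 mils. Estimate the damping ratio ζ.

Logarithmic decrement δ = (1/n)·ln(x₀/x_n) = (1/3)·ln(16.3/1.84) = (1/3)·ln(8.859) = 0.7271.
ζ = δ/√(4π² + δ²) = 0.7271/√(39.48 + 0.529) = 0.7271/6.325 = 0.1150.

0.115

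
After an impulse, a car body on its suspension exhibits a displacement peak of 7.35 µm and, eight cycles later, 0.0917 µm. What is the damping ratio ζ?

0.0869

Logarithmic decrement δ = (1/n)·ln(x₀/x_n) = (1/8)·ln(7.35/0.0917) = (1/8)·ln(80.15) = 0.5480.
ζ = δ/√(4π² + δ²) = 0.5480/√(39.48 + 0.300) = 0.5480/6.307 = 0.08689.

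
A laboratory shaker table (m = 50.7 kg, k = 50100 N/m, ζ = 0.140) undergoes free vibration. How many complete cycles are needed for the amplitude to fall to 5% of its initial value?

4 cycles

Logarithmic decrement δ = 2πζ/√(1 − ζ²) = 2π × 0.1400/√(1 − 0.0196) = 0.8884.
x_n/x₀ = e^(−nδ) ≤ 0.05; take ln: n ≥ ln(1/0.05)/δ = 2.996/0.8884 = 3.372.
So 4 complete cycles are required.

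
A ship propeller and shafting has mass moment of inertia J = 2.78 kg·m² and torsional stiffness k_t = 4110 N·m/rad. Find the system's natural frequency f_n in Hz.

6.12 Hz

ω_n = √(k_t/J) = √(4110/2.78) = √1478 = 38.45 rad/s.
f_n = ω_n/(2π) = 38.45/6.283 = 6.120 Hz.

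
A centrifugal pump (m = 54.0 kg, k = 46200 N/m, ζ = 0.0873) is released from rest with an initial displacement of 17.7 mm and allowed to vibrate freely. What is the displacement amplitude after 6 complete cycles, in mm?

0.650 mm

Logarithmic decrement δ = 2πζ/√(1 − ζ²) = 2π × 0.08730/√(1 − 0.00762) = 0.5506.
After n cycles, x_n/x₀ = e^(−nδ), so x_6 = 17.7 × e^(−6 × 0.5506) = 17.7 × 0.03675 = 0.6504 mm.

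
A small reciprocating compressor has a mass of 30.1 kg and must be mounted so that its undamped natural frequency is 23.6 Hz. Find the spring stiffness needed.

ω_n = 2πf_n = 2π × 23.6 = 148.3 rad/s.
k = m·ω_n² = 30.1 × 148.3² = 30.1 × 21990 = 661800 N/m.

662000 N/m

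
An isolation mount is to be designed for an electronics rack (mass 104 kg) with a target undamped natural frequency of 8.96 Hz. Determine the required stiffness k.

ω_n = 2πf_n = 2π × 8.96 = 56.30 rad/s.
k = m·ω_n² = 104 × 56.30² = 104 × 3169 = 329600 N/m.

330000 N/m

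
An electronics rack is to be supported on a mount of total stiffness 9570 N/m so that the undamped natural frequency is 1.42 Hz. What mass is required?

120 kg

ω_n = 2πf_n = 2π × 1.42 = 8.922 rad/s.
m = k/ω_n² = 9570/8.922² = 9570/79.60 = 120.2 kg.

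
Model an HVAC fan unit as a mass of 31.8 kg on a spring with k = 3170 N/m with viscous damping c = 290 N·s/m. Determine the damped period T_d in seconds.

0.707 s

ω_n = √(k/m) = √(3170/31.8) = 9.984 rad/s.
Critical damping c_c = 2√(k·m) = 2√(3170 × 31.8) = 635.0 N·s/m, so ζ = c/c_c = 290/635.0 = 0.4567.
ω_d = ω_n√(1 − ζ²) = 9.984 × √(1 − 0.209) = 8.882 rad/s.
T_d = 2π/ω_d = 0.7074 s.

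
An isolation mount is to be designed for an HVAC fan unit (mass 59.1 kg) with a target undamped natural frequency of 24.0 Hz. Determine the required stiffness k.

1340000 N/m

ω_n = 2πf_n = 2π × 24.0 = 150.8 rad/s.
k = m·ω_n² = 59.1 × 150.8² = 59.1 × 22740 = 1344000 N/m.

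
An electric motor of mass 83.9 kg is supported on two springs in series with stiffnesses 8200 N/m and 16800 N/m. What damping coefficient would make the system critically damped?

1360 N·s/m

Series springs: 1/k_eq = 1/8200 + 1/16800 = 0.0001815, so k_eq = 5510 N/m.
c_c = 2√(k_eq·m) = 2√(5510 × 83.9) = 2 × 679.9 = 1360 N·s/m.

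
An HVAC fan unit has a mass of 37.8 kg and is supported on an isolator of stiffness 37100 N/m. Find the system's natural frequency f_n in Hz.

4.99 Hz

ω_n = √(k/m) = √(37100/37.8) = √981.5 = 31.33 rad/s.
f_n = ω_n/(2π) = 31.33/6.283 = 4.986 Hz.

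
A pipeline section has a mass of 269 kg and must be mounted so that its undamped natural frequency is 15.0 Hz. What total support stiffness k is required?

ω_n = 2πf_n = 2π × 15.0 = 94.25 rad/s.
k = m·ω_n² = 269 × 94.25² = 269 × 8883 = 2389000 N/m.

2390000 N/m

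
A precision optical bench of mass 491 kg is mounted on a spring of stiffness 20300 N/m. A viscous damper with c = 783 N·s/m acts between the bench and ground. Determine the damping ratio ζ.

ω_n = √(k/m) = √(20300/491) = 6.430 rad/s.
Critical damping c_c = 2√(k·m) = 2√(20300 × 491) = 6314 N·s/m, so ζ = c/c_c = 783/6314 = 0.1240.

0.124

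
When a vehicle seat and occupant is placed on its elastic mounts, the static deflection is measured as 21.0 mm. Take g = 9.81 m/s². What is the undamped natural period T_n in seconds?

ω_n = √(g/δ_st) = √(9.81/0.0210) = √467.1 = 21.61 rad/s.
T_n = 2π/ω_n = 6.283/21.61 = 0.2907 s.

0.291 s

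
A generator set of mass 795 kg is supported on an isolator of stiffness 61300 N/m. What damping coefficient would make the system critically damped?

14000 N·s/m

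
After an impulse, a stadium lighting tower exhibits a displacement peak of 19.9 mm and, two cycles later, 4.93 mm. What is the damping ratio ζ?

0.110

Logarithmic decrement δ = (1/n)·ln(x₀/x_n) = (1/2)·ln(19.9/4.93) = (1/2)·ln(4.037) = 0.6977.
ζ = δ/√(4π² + δ²) = 0.6977/√(39.48 + 0.487) = 0.6977/6.322 = 0.1104.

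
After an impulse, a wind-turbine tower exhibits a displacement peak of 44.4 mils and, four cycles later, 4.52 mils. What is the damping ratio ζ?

Logarithmic decrement δ = (1/n)·ln(x₀/x_n) = (1/4)·ln(44.4/4.52) = (1/4)·ln(9.823) = 0.5712.
ζ = δ/√(4π² + δ²) = 0.5712/√(39.48 + 0.326) = 0.5712/6.309 = 0.09053.

0.0905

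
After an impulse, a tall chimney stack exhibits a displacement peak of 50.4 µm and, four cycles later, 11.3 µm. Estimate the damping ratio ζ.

Logarithmic decrement δ = (1/n)·ln(x₀/x_n) = (1/4)·ln(50.4/11.3) = (1/4)·ln(4.460) = 0.3738.
ζ = δ/√(4π² + δ²) = 0.3738/√(39.48 + 0.140) = 0.3738/6.294 = 0.05939.

0.0594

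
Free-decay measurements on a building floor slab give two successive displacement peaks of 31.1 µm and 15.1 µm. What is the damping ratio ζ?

Logarithmic decrement δ = (1/n)·ln(x₀/x_n) = (1/1)·ln(31.1/15.1) = (1/1)·ln(2.060) = 0.7225.
ζ = δ/√(4π² + δ²) = 0.7225/√(39.48 + 0.522) = 0.7225/6.325 = 0.1142.

0.114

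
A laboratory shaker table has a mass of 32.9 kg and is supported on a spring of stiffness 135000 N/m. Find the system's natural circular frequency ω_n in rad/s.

ω_n = √(k/m) = √(135000/32.9) = √4103 = 64.06 rad/s.

64.1 rad/s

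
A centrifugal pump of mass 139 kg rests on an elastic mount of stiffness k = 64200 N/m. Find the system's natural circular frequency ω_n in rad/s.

ω_n = √(k/m) = √(64200/139) = √461.9 = 21.49 rad/s.

21.5 rad/s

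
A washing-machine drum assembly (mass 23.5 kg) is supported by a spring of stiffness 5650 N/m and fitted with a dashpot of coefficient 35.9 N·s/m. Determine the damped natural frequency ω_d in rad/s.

15.5 rad/s

ω_n = √(k/m) = √(5650/23.5) = 15.51 rad/s.
Critical damping c_c = 2√(k·m) = 2√(5650 × 23.5) = 728.8 N·s/m, so ζ = c/c_c = 35.9/728.8 = 0.04926.
ω_d = ω_n√(1 − ζ²) = 15.51 × √(1 − 0.00243) = 15.49 rad/s.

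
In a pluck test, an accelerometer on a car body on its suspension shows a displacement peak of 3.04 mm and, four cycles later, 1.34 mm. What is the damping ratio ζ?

0.0326

Logarithmic decrement δ = (1/n)·ln(x₀/x_n) = (1/4)·ln(3.04/1.34) = (1/4)·ln(2.269) = 0.2048.
ζ = δ/√(4π² + δ²) = 0.2048/√(39.48 + 0.0419) = 0.2048/6.287 = 0.03258.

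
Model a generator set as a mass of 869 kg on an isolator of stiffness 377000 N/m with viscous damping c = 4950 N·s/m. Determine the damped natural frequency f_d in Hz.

ω_n = √(k/m) = √(377000/869) = 20.83 rad/s.
Critical damping c_c = 2√(k·m) = 2√(377000 × 869) = 36200 N·s/m, so ζ = c/c_c = 4950/36200 = 0.1367.
ω_d = ω_n√(1 − ζ²) = 20.83 × √(1 − 0.0187) = 20.63 rad/s.
f_d = ω_d/(2π) = 3.284 Hz.

3.28 Hz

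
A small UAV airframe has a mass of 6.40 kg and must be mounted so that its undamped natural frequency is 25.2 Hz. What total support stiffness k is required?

160000 N/m

ω_n = 2πf_n = 2π × 25.2 = 158.3 rad/s.
k = m·ω_n² = 6.40 × 158.3² = 6.40 × 25070 = 160500 N/m.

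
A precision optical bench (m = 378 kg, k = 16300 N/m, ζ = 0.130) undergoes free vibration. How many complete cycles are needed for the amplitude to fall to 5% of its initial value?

Logarithmic decrement δ = 2πζ/√(1 − ζ²) = 2π × 0.1300/√(1 − 0.0169) = 0.8238.
x_n/x₀ = e^(−nδ) ≤ 0.05; take ln: n ≥ ln(1/0.05)/δ = 2.996/0.8238 = 3.636.
So 4 complete cycles are required.

4 cycles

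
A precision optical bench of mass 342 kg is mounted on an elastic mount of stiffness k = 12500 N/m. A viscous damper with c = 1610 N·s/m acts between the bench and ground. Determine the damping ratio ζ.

0.389

ω_n = √(k/m) = √(12500/342) = 6.046 rad/s.
Critical damping c_c = 2√(k·m) = 2√(12500 × 342) = 4135 N·s/m, so ζ = c/c_c = 1610/4135 = 0.3893.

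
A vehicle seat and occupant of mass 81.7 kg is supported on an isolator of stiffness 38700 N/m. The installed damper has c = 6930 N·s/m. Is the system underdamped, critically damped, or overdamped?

c_c = 2√(k·m) = 3556 N·s/m; ζ = c/c_c = 6930/3556 = 1.95.
Since ζ > 1 the system is overdamped.

overdamped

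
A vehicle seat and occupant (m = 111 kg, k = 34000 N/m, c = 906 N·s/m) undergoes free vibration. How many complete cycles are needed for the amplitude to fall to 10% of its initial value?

2 cycles

ζ = c/(2√(km)) = 906/(2√(34000 × 111)) = 906/3885 = 0.2332.
Logarithmic decrement δ = 2πζ/√(1 − ζ²) = 2π × 0.2332/√(1 − 0.0544) = 1.507.
x_n/x₀ = e^(−nδ) ≤ 0.1; take ln: n ≥ ln(1/0.1)/δ = 2.303/1.507 = 1.528.
So 2 complete cycles are required.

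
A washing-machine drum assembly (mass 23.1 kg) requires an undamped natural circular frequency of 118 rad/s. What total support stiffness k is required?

322000 N/m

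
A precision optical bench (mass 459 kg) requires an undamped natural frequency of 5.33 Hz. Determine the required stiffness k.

ω_n = 2πf_n = 2π × 5.33 = 33.49 rad/s.
k = m·ω_n² = 459 × 33.49² = 459 × 1122 = 514800 N/m.

515000 N/m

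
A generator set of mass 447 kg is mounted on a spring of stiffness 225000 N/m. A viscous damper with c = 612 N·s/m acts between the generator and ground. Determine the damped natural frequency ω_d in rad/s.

ω_n = √(k/m) = √(225000/447) = 22.44 rad/s.
Critical damping c_c = 2√(k·m) = 2√(225000 × 447) = 20060 N·s/m, so ζ = c/c_c = 612/20060 = 0.03051.
ω_d = ω_n√(1 − ζ²) = 22.44 × √(1 − 0.000931) = 22.43 rad/s.

22.4 rad/s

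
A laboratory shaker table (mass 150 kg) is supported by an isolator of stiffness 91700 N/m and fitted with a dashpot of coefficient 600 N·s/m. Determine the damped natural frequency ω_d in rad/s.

24.6 rad/s

ω_n = √(k/m) = √(91700/150) = 24.73 rad/s.
Critical damping c_c = 2√(k·m) = 2√(91700 × 150) = 7418 N·s/m, so ζ = c/c_c = 600/7418 = 0.08089.
ω_d = ω_n√(1 − ζ²) = 24.73 × √(1 − 0.00654) = 24.64 rad/s.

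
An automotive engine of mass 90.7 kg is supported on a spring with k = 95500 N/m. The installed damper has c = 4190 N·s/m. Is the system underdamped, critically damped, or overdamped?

underdamped

c_c = 2√(k·m) = 5886 N·s/m; ζ = c/c_c = 4190/5886 = 0.712.
Since ζ < 1 the system is underdamped.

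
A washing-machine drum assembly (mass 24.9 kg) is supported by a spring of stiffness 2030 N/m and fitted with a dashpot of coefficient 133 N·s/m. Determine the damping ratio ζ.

0.296

ω_n = √(k/m) = √(2030/24.9) = 9.029 rad/s.
Critical damping c_c = 2√(k·m) = 2√(2030 × 24.9) = 449.7 N·s/m, so ζ = c/c_c = 133/449.7 = 0.2958.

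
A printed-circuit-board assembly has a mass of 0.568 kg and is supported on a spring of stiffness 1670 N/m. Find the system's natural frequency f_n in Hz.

8.63 Hz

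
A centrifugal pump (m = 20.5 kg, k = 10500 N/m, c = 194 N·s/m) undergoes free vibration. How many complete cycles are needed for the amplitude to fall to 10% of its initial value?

2 cycles

ζ = c/(2√(km)) = 194/(2√(10500 × 20.5)) = 194/927.9 = 0.2091.
Logarithmic decrement δ = 2πζ/√(1 − ζ²) = 2π × 0.2091/√(1 − 0.0437) = 1.343.
x_n/x₀ = e^(−nδ) ≤ 0.1; take ln: n ≥ ln(1/0.1)/δ = 2.303/1.343 = 1.714.
So 2 complete cycles are required.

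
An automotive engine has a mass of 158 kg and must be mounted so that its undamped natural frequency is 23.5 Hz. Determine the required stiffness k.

ω_n = 2πf_n = 2π × 23.5 = 147.7 rad/s.
k = m·ω_n² = 158 × 147.7² = 158 × 21800 = 3445000 N/m.

3440000 N/m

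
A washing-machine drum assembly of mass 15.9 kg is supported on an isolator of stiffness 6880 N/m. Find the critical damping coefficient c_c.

661 N·s/m

c_c = 2√(k·m) = 2√(6880 × 15.9) = 2 × 330.7 = 661.5 N·s/m.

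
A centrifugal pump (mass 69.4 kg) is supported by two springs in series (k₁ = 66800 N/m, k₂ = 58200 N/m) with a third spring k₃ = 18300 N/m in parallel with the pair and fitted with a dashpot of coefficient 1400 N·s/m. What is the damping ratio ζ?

0.378

Series pair: k_s = k₁k₂/(k₁+k₂) = (66800)(58200)/(66800 + 58200) = 31100 N/m. In parallel with k₃: k_eq = 31100 + 18300 = 49400 N/m.
ω_n = √(k_eq/m) = √(49400/69.4) = 26.68 rad/s.
Critical damping c_c = 2√(k_eq·m) = 2√(49400 × 69.4) = 3703 N·s/m, so ζ = c/c_c = 1400/3703 = 0.3780.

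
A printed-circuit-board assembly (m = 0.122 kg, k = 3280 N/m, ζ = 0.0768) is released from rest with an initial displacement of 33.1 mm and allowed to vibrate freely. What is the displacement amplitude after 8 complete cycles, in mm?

0.689 mm

Logarithmic decrement δ = 2πζ/√(1 − ζ²) = 2π × 0.07680/√(1 − 0.00590) = 0.4840.
After n cycles, x_n/x₀ = e^(−nδ), so x_8 = 33.1 × e^(−8 × 0.4840) = 33.1 × 0.02082 = 0.6892 mm.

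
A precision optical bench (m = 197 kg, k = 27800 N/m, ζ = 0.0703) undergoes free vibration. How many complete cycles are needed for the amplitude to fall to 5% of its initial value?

7 cycles

Logarithmic decrement δ = 2πζ/√(1 − ζ²) = 2π × 0.07030/√(1 − 0.00494) = 0.4428.
x_n/x₀ = e^(−nδ) ≤ 0.05; take ln: n ≥ ln(1/0.05)/δ = 2.996/0.4428 = 6.765.
So 7 complete cycles are required.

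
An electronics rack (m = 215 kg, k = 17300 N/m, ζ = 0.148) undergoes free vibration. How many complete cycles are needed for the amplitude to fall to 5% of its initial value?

4 cycles

Logarithmic decrement δ = 2πζ/√(1 − ζ²) = 2π × 0.1480/√(1 − 0.0219) = 0.9403.
x_n/x₀ = e^(−nδ) ≤ 0.05; take ln: n ≥ ln(1/0.05)/δ = 2.996/0.9403 = 3.186.
So 4 complete cycles are required.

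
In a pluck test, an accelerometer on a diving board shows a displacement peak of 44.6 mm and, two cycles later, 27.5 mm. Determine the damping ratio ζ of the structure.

Logarithmic decrement δ = (1/n)·ln(x₀/x_n) = (1/2)·ln(44.6/27.5) = (1/2)·ln(1.622) = 0.2418.
ζ = δ/√(4π² + δ²) = 0.2418/√(39.48 + 0.0585) = 0.2418/6.288 = 0.03845.

0.0385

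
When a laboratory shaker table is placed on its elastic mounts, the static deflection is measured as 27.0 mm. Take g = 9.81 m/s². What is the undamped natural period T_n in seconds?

0.330 s

ω_n = √(g/δ_st) = √(9.81/0.0270) = √363.3 = 19.06 rad/s.
T_n = 2π/ω_n = 6.283/19.06 = 0.3296 s.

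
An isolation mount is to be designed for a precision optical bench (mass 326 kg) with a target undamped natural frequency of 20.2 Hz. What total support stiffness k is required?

ω_n = 2πf_n = 2π × 20.2 = 126.9 rad/s.
k = m·ω_n² = 326 × 126.9² = 326 × 16110 = 5251000 N/m.

5250000 N/m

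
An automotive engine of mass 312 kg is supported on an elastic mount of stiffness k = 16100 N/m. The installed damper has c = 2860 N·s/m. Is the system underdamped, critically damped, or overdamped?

underdamped

c_c = 2√(k·m) = 4482 N·s/m; ζ = c/c_c = 2860/4482 = 0.638.
Since ζ < 1 the system is underdamped.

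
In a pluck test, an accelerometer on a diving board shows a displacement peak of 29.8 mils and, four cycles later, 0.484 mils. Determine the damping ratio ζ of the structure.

Logarithmic decrement δ = (1/n)·ln(x₀/x_n) = (1/4)·ln(29.8/0.484) = (1/4)·ln(61.57) = 1.030.
ζ = δ/√(4π² + δ²) = 1.030/√(39.48 + 1.06) = 1.030/6.367 = 0.1618.

0.162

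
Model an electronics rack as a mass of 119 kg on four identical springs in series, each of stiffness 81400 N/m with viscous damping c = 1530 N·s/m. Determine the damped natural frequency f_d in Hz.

Series springs: 1/k_eq = 4/81400, so k_eq = 81400/4 = 20350 N/m.
ω_n = √(k_eq/m) = √(20350/119) = 13.08 rad/s.
Critical damping c_c = 2√(k_eq·m) = 2√(20350 × 119) = 3112 N·s/m, so ζ = c/c_c = 1530/3112 = 0.4916.
ω_d = ω_n√(1 − ζ²) = 13.08 × √(1 − 0.242) = 11.39 rad/s.
f_d = ω_d/(2π) = 1.812 Hz.

1.81 Hz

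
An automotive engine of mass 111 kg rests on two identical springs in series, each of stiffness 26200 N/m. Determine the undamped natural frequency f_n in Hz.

1.73 Hz

Series springs: 1/k_eq = 2/26200, so k_eq = 26200/2 = 13100 N/m.
ω_n = √(k_eq/m) = √(13100/111) = √118.0 = 10.86 rad/s.
f_n = ω_n/(2π) = 10.86/6.283 = 1.729 Hz.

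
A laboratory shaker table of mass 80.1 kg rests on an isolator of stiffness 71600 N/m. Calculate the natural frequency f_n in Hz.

4.76 Hz

ω_n = √(k/m) = √(71600/80.1) = √893.9 = 29.90 rad/s.
f_n = ω_n/(2π) = 29.90/6.283 = 4.758 Hz.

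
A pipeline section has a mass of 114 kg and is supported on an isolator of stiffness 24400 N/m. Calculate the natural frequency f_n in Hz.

2.33 Hz

ω_n = √(k/m) = √(24400/114) = √214.0 = 14.63 rad/s.
f_n = ω_n/(2π) = 14.63/6.283 = 2.328 Hz.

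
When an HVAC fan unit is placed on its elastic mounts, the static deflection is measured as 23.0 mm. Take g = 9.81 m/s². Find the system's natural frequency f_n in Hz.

ω_n = √(g/δ_st) = √(9.81/0.0230) = √426.5 = 20.65 rad/s.
f_n = ω_n/(2π) = 20.65/6.283 = 3.287 Hz.

3.29 Hz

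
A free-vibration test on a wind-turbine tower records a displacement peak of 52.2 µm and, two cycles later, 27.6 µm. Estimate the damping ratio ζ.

0.0506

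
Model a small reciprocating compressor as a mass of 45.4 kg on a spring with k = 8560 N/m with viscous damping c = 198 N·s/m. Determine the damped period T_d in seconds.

ω_n = √(k/m) = √(8560/45.4) = 13.73 rad/s.
Critical damping c_c = 2√(k·m) = 2√(8560 × 45.4) = 1247 N·s/m, so ζ = c/c_c = 198/1247 = 0.1588.
ω_d = ω_n√(1 − ζ²) = 13.73 × √(1 − 0.0252) = 13.56 rad/s.
T_d = 2π/ω_d = 0.4635 s.

0.463 s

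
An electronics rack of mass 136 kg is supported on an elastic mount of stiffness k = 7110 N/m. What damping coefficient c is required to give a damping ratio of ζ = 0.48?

944 N·s/m

c_c = 2√(k·m) = 2√(7110 × 136) = 1967 N·s/m.
c = ζ·c_c = 0.48 × 1967 = 944.0 N·s/m.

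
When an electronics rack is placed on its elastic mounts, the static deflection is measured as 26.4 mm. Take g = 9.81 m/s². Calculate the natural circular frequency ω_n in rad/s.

19.3 rad/s

ω_n = √(g/δ_st) = √(9.81/0.0264) = √371.6 = 19.28 rad/s.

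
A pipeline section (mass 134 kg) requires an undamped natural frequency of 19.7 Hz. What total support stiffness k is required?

ω_n = 2πf_n = 2π × 19.7 = 123.8 rad/s.
k = m·ω_n² = 134 × 123.8² = 134 × 15320 = 2053000 N/m.

2050000 N/m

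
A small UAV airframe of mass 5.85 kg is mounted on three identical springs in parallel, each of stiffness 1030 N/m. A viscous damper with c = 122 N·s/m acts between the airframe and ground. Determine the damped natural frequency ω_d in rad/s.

Parallel springs add: k_eq = 3 × 1030 = 3090 N/m.
ω_n = √(k_eq/m) = √(3090/5.85) = 22.98 rad/s.
Critical damping c_c = 2√(k_eq·m) = 2√(3090 × 5.85) = 268.9 N·s/m, so ζ = c/c_c = 122/268.9 = 0.4537.
ω_d = ω_n√(1 − ζ²) = 22.98 × √(1 − 0.206) = 20.48 rad/s.

20.5 rad/s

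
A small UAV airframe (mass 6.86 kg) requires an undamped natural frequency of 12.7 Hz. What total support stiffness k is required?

ω_n = 2πf_n = 2π × 12.7 = 79.80 rad/s.
k = m·ω_n² = 6.86 × 79.80² = 6.86 × 6367 = 43680 N/m.

43700 N/m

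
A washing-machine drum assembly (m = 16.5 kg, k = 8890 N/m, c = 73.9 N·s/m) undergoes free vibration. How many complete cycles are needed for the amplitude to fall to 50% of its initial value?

ζ = c/(2√(km)) = 73.9/(2√(8890 × 16.5)) = 73.9/766.0 = 0.09648.
Logarithmic decrement δ = 2πζ/√(1 − ζ²) = 2π × 0.09648/√(1 − 0.00931) = 0.6090.
x_n/x₀ = e^(−nδ) ≤ 0.5; take ln: n ≥ ln(1/0.5)/δ = 0.6931/0.6090 = 1.138.
So 2 complete cycles are required.

2 cycles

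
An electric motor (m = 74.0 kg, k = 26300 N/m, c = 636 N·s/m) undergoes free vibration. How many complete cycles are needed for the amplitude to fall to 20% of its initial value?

2 cycles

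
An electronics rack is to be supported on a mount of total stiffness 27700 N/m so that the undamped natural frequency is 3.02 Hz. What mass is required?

76.9 kg

ω_n = 2πf_n = 2π × 3.02 = 18.98 rad/s.
m = k/ω_n² = 27700/18.98² = 27700/360.1 = 76.93 kg.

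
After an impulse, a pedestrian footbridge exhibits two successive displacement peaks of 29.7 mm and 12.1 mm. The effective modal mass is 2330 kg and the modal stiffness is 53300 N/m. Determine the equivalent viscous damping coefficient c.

Logarithmic decrement δ = (1/n)·ln(x₀/x_n) = (1/1)·ln(29.7/12.1) = (1/1)·ln(2.455) = 0.8979.
ζ = δ/√(4π² + δ²) = 0.8979/√(39.48 + 0.806) = 0.8979/6.347 = 0.1415.
c = ζ · 2√(km) = 0.1415 × 2√(53300 × 2330) = 0.1415 × 22290 = 3153 N·s/m.

3150 N·s/m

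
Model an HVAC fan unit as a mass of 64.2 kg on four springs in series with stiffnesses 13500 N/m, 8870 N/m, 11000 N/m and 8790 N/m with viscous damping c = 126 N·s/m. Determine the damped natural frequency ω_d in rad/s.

Series springs: 1/k_eq = 1/13500 + 1/8870 + 1/11000 + 1/8790 = 0.0003915, so k_eq = 2554 N/m.
ω_n = √(k_eq/m) = √(2554/64.2) = 6.308 rad/s.
Critical damping c_c = 2√(k_eq·m) = 2√(2554 × 64.2) = 809.9 N·s/m, so ζ = c/c_c = 126/809.9 = 0.1556.
ω_d = ω_n√(1 − ζ²) = 6.308 × √(1 − 0.0242) = 6.231 rad/s.

6.23 rad/s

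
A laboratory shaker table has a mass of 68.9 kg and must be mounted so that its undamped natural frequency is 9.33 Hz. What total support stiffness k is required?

237000 N/m

ω_n = 2πf_n = 2π × 9.33 = 58.62 rad/s.
k = m·ω_n² = 68.9 × 58.62² = 68.9 × 3437 = 236800 N/m.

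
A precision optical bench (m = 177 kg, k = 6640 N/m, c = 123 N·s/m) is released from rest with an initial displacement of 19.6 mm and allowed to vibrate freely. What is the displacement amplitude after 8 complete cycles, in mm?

ζ = c/(2√(km)) = 123/(2√(6640 × 177)) = 123/2168 = 0.05673.
Logarithmic decrement δ = 2πζ/√(1 − ζ²) = 2π × 0.05673/√(1 − 0.00322) = 0.3570.
After n cycles, x_n/x₀ = e^(−nδ), so x_8 = 19.6 × e^(−8 × 0.3570) = 19.6 × 0.05749 = 1.127 mm.

1.13 mm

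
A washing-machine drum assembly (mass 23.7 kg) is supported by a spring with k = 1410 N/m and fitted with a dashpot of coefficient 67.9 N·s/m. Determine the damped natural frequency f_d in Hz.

ω_n = √(k/m) = √(1410/23.7) = 7.713 rad/s.
Critical damping c_c = 2√(k·m) = 2√(1410 × 23.7) = 365.6 N·s/m, so ζ = c/c_c = 67.9/365.6 = 0.1857.
ω_d = ω_n√(1 − ζ²) = 7.713 × √(1 − 0.0345) = 7.579 rad/s.
f_d = ω_d/(2π) = 1.206 Hz.

1.21 Hz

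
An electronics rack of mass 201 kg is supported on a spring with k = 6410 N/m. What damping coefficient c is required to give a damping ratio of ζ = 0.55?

1250 N·s/m

c_c = 2√(k·m) = 2√(6410 × 201) = 2270 N·s/m.
c = ζ·c_c = 0.55 × 2270 = 1249 N·s/m.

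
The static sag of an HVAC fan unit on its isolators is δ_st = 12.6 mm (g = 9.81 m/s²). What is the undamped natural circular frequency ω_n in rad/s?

ω_n = √(g/δ_st) = √(9.81/0.0126) = √778.6 = 27.90 rad/s.

27.9 rad/s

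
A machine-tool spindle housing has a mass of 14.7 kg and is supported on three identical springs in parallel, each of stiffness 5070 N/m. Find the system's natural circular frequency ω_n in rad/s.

Parallel springs add: k_eq = 3 × 5070 = 15210 N/m.
ω_n = √(k_eq/m) = √(15210/14.7) = √1035 = 32.17 rad/s.

32.2 rad/s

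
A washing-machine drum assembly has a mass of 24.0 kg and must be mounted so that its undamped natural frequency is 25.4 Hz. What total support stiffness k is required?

611000 N/m

ω_n = 2πf_n = 2π × 25.4 = 159.6 rad/s.
k = m·ω_n² = 24.0 × 159.6² = 24.0 × 25470 = 611300 N/m.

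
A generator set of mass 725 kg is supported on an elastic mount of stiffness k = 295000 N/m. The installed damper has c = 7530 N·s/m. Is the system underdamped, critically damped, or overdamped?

underdamped

c_c = 2√(k·m) = 29250 N·s/m; ζ = c/c_c = 7530/29250 = 0.257.
Since ζ < 1 the system is underdamped.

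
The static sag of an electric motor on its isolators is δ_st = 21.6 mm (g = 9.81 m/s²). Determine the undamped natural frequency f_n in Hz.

ω_n = √(g/δ_st) = √(9.81/0.0216) = √454.2 = 21.31 rad/s.
f_n = ω_n/(2π) = 21.31/6.283 = 3.392 Hz.

3.39 Hz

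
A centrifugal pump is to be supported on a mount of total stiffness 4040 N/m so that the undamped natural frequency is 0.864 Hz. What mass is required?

ω_n = 2πf_n = 2π × 0.864 = 5.429 rad/s.
m = k/ω_n² = 4040/5.429² = 4040/29.47 = 137.1 kg.

137 kg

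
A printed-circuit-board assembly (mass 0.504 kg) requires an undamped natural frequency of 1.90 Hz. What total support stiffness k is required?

71.8 N/m

ω_n = 2πf_n = 2π × 1.90 = 11.94 rad/s.
k = m·ω_n² = 0.504 × 11.94² = 0.504 × 142.5 = 71.83 N/m.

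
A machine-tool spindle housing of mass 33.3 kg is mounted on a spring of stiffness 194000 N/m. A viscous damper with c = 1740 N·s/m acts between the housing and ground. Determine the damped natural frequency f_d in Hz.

ω_n = √(k/m) = √(194000/33.3) = 76.33 rad/s.
Critical damping c_c = 2√(k·m) = 2√(194000 × 33.3) = 5083 N·s/m, so ζ = c/c_c = 1740/5083 = 0.3423.
ω_d = ω_n√(1 − ζ²) = 76.33 × √(1 − 0.117) = 71.72 rad/s.
f_d = ω_d/(2π) = 11.41 Hz.

11.4 Hz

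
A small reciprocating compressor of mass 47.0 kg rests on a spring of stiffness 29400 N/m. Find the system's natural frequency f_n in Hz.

ω_n = √(k/m) = √(29400/47.0) = √625.5 = 25.01 rad/s.
f_n = ω_n/(2π) = 25.01/6.283 = 3.981 Hz.

3.98 Hz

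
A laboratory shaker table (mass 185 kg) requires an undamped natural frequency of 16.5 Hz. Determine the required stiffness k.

ω_n = 2πf_n = 2π × 16.5 = 103.7 rad/s.
k = m·ω_n² = 185 × 103.7² = 185 × 10750 = 1988000 N/m.

1990000 N/m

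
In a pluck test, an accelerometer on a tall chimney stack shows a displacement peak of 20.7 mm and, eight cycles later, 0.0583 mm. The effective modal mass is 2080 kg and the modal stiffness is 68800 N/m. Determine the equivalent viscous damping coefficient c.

Logarithmic decrement δ = (1/n)·ln(x₀/x_n) = (1/8)·ln(20.7/0.0583) = (1/8)·ln(355.1) = 0.7340.
ζ = δ/√(4π² + δ²) = 0.7340/√(39.48 + 0.539) = 0.7340/6.326 = 0.1160.
c = ζ · 2√(km) = 0.1160 × 2√(68800 × 2080) = 0.1160 × 23930 = 2776 N·s/m.

2780 N·s/m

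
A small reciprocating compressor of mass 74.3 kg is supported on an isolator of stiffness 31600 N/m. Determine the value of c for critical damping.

c_c = 2√(k·m) = 2√(31600 × 74.3) = 2 × 1532 = 3065 N·s/m.

3060 N·s/m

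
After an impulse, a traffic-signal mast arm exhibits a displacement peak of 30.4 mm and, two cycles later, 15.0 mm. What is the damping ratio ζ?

0.0561

Logarithmic decrement δ = (1/n)·ln(x₀/x_n) = (1/2)·ln(30.4/15.0) = (1/2)·ln(2.027) = 0.3532.
ζ = δ/√(4π² + δ²) = 0.3532/√(39.48 + 0.125) = 0.3532/6.293 = 0.05612.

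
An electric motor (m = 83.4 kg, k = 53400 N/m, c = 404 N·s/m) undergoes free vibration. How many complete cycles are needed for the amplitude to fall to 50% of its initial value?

ζ = c/(2√(km)) = 404/(2√(53400 × 83.4)) = 404/4221 = 0.09572.
Logarithmic decrement δ = 2πζ/√(1 − ζ²) = 2π × 0.09572/√(1 − 0.00916) = 0.6042.
x_n/x₀ = e^(−nδ) ≤ 0.5; take ln: n ≥ ln(1/0.5)/δ = 0.6931/0.6042 = 1.147.
So 2 complete cycles are required.

2 cycles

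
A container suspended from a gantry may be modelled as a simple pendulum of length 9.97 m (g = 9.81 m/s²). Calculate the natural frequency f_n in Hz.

For a simple pendulum ω_n = √(g/L) = √(9.81/9.97) = √0.9840 = 0.9919 rad/s.
f_n = ω_n/(2π) = 0.9919/6.283 = 0.1579 Hz.

0.158 Hz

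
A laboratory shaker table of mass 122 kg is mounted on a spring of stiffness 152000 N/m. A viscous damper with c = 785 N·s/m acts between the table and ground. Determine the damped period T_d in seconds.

0.179 s

ω_n = √(k/m) = √(152000/122) = 35.30 rad/s.
Critical damping c_c = 2√(k·m) = 2√(152000 × 122) = 8613 N·s/m, so ζ = c/c_c = 785/8613 = 0.09115.
ω_d = ω_n√(1 − ζ²) = 35.30 × √(1 − 0.00831) = 35.15 rad/s.
T_d = 2π/ω_d = 0.1788 s.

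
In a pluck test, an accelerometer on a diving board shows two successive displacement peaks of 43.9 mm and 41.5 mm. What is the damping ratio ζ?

0.00895

Logarithmic decrement δ = (1/n)·ln(x₀/x_n) = (1/1)·ln(43.9/41.5) = (1/1)·ln(1.058) = 0.05622.
ζ = δ/√(4π² + δ²) = 0.05622/√(39.48 + 0.00316) = 0.05622/6.283 = 0.008947.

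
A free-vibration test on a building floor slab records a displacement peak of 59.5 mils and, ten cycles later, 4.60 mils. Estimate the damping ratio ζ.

0.0407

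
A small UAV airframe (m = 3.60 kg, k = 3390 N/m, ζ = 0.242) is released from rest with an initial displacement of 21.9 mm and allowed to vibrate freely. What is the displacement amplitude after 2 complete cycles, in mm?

0.953 mm

Logarithmic decrement δ = 2πζ/√(1 − ζ²) = 2π × 0.2420/√(1 − 0.0586) = 1.567.
After n cycles, x_n/x₀ = e^(−nδ), so x_2 = 21.9 × e^(−2 × 1.567) = 21.9 × 0.04353 = 0.9534 mm.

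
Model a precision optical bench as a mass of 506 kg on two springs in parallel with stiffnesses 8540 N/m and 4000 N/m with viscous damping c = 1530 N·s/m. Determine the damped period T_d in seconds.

1.32 s

Parallel springs add: k_eq = 8540 + 4000 = 12540 N/m.
ω_n = √(k_eq/m) = √(12540/506) = 4.978 rad/s.
Critical damping c_c = 2√(k_eq·m) = 2√(12540 × 506) = 5038 N·s/m, so ζ = c/c_c = 1530/5038 = 0.3037.
ω_d = ω_n√(1 − ζ²) = 4.978 × √(1 − 0.0922) = 4.743 rad/s.
T_d = 2π/ω_d = 1.325 s.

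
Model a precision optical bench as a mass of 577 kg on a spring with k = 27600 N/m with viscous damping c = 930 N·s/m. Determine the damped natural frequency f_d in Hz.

1.09 Hz

ω_n = √(k/m) = √(27600/577) = 6.916 rad/s.
Critical damping c_c = 2√(k·m) = 2√(27600 × 577) = 7981 N·s/m, so ζ = c/c_c = 930/7981 = 0.1165.
ω_d = ω_n√(1 − ζ²) = 6.916 × √(1 − 0.0136) = 6.869 rad/s.
f_d = ω_d/(2π) = 1.093 Hz.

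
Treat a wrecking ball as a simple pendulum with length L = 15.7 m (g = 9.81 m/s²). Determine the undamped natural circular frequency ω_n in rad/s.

0.790 rad/s

For a simple pendulum ω_n = √(g/L) = √(9.81/15.7) = √0.6248 = 0.7905 rad/s.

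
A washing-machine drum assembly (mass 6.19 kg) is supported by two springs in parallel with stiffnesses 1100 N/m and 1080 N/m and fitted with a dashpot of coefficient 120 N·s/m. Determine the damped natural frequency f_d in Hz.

2.56 Hz

Parallel springs add: k_eq = 1100 + 1080 = 2180 N/m.
ω_n = √(k_eq/m) = √(2180/6.19) = 18.77 rad/s.
Critical damping c_c = 2√(k_eq·m) = 2√(2180 × 6.19) = 232.3 N·s/m, so ζ = c/c_c = 120/232.3 = 0.5165.
ω_d = ω_n√(1 − ζ²) = 18.77 × √(1 − 0.267) = 16.07 rad/s.
f_d = ω_d/(2π) = 2.558 Hz.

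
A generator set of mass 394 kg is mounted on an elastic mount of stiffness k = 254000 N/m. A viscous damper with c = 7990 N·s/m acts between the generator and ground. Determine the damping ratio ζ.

ω_n = √(k/m) = √(254000/394) = 25.39 rad/s.
Critical damping c_c = 2√(k·m) = 2√(254000 × 394) = 20010 N·s/m, so ζ = c/c_c = 7990/20010 = 0.3993.

0.399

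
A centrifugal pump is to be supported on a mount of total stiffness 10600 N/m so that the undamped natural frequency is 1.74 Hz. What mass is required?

88.7 kg

ω_n = 2πf_n = 2π × 1.74 = 10.93 rad/s.
m = k/ω_n² = 10600/10.93² = 10600/119.5 = 88.68 kg.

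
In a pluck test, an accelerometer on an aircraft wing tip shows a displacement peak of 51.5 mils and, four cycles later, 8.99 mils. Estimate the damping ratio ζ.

0.0693

Logarithmic decrement δ = (1/n)·ln(x₀/x_n) = (1/4)·ln(51.5/8.99) = (1/4)·ln(5.729) = 0.4364.
ζ = δ/√(4π² + δ²) = 0.4364/√(39.48 + 0.190) = 0.4364/6.298 = 0.06928.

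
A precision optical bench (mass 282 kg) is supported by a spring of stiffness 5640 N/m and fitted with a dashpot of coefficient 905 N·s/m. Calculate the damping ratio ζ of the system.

0.359

ω_n = √(k/m) = √(5640/282) = 4.472 rad/s.
Critical damping c_c = 2√(k·m) = 2√(5640 × 282) = 2522 N·s/m, so ζ = c/c_c = 905/2522 = 0.3588.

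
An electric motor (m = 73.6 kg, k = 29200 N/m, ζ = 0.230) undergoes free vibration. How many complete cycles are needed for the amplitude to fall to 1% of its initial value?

4 cycles

Logarithmic decrement δ = 2πζ/√(1 − ζ²) = 2π × 0.2300/√(1 − 0.0529) = 1.485.
x_n/x₀ = e^(−nδ) ≤ 0.01; take ln: n ≥ ln(1/0.01)/δ = 4.605/1.485 = 3.101.
So 4 complete cycles are required.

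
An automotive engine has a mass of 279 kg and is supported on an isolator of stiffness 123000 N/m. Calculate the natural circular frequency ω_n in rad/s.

21.0 rad/s

ω_n = √(k/m) = √(123000/279) = √440.9 = 21.00 rad/s.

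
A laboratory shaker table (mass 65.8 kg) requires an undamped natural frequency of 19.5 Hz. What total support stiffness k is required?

988000 N/m

ω_n = 2πf_n = 2π × 19.5 = 122.5 rad/s.
k = m·ω_n² = 65.8 × 122.5² = 65.8 × 15010 = 987800 N/m.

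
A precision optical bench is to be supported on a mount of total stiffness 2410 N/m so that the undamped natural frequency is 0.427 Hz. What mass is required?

335 kg

ω_n = 2πf_n = 2π × 0.427 = 2.683 rad/s.
m = k/ω_n² = 2410/2.683² = 2410/7.198 = 334.8 kg.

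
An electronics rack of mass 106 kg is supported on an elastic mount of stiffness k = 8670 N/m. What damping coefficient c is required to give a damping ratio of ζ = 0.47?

c_c = 2√(k·m) = 2√(8670 × 106) = 1917 N·s/m.
c = ζ·c_c = 0.47 × 1917 = 901.1 N·s/m.

901 N·s/m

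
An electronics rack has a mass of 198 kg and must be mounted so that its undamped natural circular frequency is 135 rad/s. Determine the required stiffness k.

3610000 N/m

k = m·ω_n² = 198 × 135.0² = 198 × 18220 = 3609000 N/m.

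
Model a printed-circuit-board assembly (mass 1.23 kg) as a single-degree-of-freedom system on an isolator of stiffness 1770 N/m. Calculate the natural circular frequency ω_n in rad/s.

ω_n = √(k/m) = √(1770/1.23) = √1439 = 37.93 rad/s.

37.9 rad/s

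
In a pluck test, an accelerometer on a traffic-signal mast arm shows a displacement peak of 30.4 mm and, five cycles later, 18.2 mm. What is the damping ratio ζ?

0.0163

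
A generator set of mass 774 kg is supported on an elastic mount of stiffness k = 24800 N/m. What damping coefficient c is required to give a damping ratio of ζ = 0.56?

4910 N·s/m

c_c = 2√(k·m) = 2√(24800 × 774) = 8762 N·s/m.
c = ζ·c_c = 0.56 × 8762 = 4907 N·s/m.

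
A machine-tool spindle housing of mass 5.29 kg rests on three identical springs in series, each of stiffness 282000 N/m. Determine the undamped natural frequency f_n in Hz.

Series springs: 1/k_eq = 3/282000, so k_eq = 282000/3 = 94000 N/m.
ω_n = √(k_eq/m) = √(94000/5.29) = √17770 = 133.3 rad/s.
f_n = ω_n/(2π) = 133.3/6.283 = 21.22 Hz.

21.2 Hz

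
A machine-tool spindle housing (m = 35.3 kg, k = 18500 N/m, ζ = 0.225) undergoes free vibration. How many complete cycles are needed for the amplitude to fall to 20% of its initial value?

Logarithmic decrement δ = 2πζ/√(1 − ζ²) = 2π × 0.2250/√(1 − 0.0506) = 1.451.
x_n/x₀ = e^(−nδ) ≤ 0.2; take ln: n ≥ ln(1/0.2)/δ = 1.609/1.451 = 1.109.
So 2 complete cycles are required.

2 cycles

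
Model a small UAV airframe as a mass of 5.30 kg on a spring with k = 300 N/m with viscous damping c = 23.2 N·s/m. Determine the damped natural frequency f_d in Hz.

1.15 Hz

ω_n = √(k/m) = √(300.0/5.30) = 7.524 rad/s.
Critical damping c_c = 2√(k·m) = 2√(300.0 × 5.30) = 79.75 N·s/m, so ζ = c/c_c = 23.2/79.75 = 0.2909.
ω_d = ω_n√(1 − ζ²) = 7.524 × √(1 − 0.0846) = 7.198 rad/s.
f_d = ω_d/(2π) = 1.146 Hz.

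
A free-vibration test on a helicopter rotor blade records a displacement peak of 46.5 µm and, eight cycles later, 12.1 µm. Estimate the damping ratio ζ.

0.0268

Logarithmic decrement δ = (1/n)·ln(x₀/x_n) = (1/8)·ln(46.5/12.1) = (1/8)·ln(3.843) = 0.1683.
ζ = δ/√(4π² + δ²) = 0.1683/√(39.48 + 0.0283) = 0.1683/6.285 = 0.02677.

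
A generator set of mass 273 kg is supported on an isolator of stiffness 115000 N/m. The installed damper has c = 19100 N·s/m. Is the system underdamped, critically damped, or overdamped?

overdamped

c_c = 2√(k·m) = 11210 N·s/m; ζ = c/c_c = 19100/11210 = 1.70.
Since ζ > 1 the system is overdamped.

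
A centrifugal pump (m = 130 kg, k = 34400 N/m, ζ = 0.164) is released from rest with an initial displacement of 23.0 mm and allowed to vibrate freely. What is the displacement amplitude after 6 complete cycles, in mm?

Logarithmic decrement δ = 2πζ/√(1 − ζ²) = 2π × 0.1640/√(1 − 0.0269) = 1.045.
After n cycles, x_n/x₀ = e^(−nδ), so x_6 = 23.0 × e^(−6 × 1.045) = 23.0 × 0.001897 = 0.04363 mm.

0.0436 mm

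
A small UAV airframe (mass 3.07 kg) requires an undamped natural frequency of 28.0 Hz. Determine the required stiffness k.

95000 N/m

ω_n = 2πf_n = 2π × 28.0 = 175.9 rad/s.
k = m·ω_n² = 3.07 × 175.9² = 3.07 × 30950 = 95020 N/m.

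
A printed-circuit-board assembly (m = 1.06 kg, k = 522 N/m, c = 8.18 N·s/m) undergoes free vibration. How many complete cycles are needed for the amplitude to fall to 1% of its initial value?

ζ = c/(2√(km)) = 8.18/(2√(522 × 1.06)) = 8.18/47.05 = 0.1739.
Logarithmic decrement δ = 2πζ/√(1 − ζ²) = 2π × 0.1739/√(1 − 0.0302) = 1.109.
x_n/x₀ = e^(−nδ) ≤ 0.01; take ln: n ≥ ln(1/0.01)/δ = 4.605/1.109 = 4.151.
So 5 complete cycles are required.

5 cycles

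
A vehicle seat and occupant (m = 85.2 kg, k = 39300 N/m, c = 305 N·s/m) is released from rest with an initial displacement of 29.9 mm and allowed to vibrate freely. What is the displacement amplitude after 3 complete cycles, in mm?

ζ = c/(2√(km)) = 305/(2√(39300 × 85.2)) = 305/3660 = 0.08334.
Logarithmic decrement δ = 2πζ/√(1 − ζ²) = 2π × 0.08334/√(1 − 0.00695) = 0.5255.
After n cycles, x_n/x₀ = e^(−nδ), so x_3 = 29.9 × e^(−3 × 0.5255) = 29.9 × 0.2067 = 6.181 mm.

6.18 mm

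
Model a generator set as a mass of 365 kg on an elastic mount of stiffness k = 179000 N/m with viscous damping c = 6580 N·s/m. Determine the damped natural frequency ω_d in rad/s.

ω_n = √(k/m) = √(179000/365) = 22.15 rad/s.
Critical damping c_c = 2√(k·m) = 2√(179000 × 365) = 16170 N·s/m, so ζ = c/c_c = 6580/16170 = 0.4070.
ω_d = ω_n√(1 − ζ²) = 22.15 × √(1 − 0.166) = 20.23 rad/s.

20.2 rad/s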